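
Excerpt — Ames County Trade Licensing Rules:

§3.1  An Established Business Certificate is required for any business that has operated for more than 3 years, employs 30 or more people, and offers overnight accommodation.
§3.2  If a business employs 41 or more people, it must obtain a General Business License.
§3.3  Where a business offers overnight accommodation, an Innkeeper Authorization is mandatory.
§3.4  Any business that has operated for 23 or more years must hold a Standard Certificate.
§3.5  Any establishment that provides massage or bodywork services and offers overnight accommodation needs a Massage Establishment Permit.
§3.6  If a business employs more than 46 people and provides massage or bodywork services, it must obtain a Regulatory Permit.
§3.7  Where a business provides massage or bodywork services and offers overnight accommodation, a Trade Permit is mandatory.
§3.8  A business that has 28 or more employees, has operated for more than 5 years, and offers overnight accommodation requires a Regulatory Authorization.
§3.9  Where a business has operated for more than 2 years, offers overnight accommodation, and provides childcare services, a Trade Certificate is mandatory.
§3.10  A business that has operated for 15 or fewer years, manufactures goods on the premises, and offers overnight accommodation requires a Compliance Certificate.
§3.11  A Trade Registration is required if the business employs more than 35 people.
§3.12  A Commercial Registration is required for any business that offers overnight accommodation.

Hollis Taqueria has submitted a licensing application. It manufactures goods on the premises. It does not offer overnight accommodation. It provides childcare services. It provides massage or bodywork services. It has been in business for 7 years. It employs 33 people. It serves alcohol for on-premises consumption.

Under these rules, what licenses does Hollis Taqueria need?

§3.1 years in business 7 > 3; employees 33 ≥ 30; does not offer overnight accommodation → Established Business Certificate not required.
§3.2 employees 33 < 41 → General Business License not required.
§3.3 does not offer overnight accommodation → Innkeeper Authorization not required.
§3.4 years in business 7 < 23 → Standard Certificate not required.
§3.5 provides massage or bodywork services; does not offer overnight accommodation → Massage Establishment Permit not required.
§3.6 employees 33 ≤ 46; provides massage or bodywork services → Regulatory Permit not required.
§3.7 provides massage or bodywork services; does not offer overnight accommodation → Trade Permit not required.
§3.8 employees 33 ≥ 28; years in business 7 > 5; does not offer overnight accommodation → Regulatory Authorization not required.
§3.9 years in business 7 > 2; does not offer overnight accommodation; provides childcare services → Trade Certificate not required.
§3.10 years in business 7 ≤ 15; manufactures goods on the premises; does not offer overnight accommodation → Compliance Certificate not required.
§3.11 employees 33 ≤ 35 → Trade Registration not required.
§3.12 does not offer overnight accommodation → Commercial Registration not required.

None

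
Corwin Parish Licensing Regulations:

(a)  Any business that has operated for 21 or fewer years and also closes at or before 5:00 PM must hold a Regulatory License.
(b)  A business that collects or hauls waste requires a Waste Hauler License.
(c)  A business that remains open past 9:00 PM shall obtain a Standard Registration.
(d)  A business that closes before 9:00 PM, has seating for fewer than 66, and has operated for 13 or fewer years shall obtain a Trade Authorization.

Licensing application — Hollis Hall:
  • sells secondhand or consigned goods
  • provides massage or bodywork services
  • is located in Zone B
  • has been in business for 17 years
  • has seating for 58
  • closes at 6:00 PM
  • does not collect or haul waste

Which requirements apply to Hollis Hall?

None

(a) years in business 17 ≤ 21; closes 6:00 PM, after 5:00 PM → Regulatory License not required.
(b) does not collect or haul waste → Waste Hauler License not required.
(c) closes 6:00 PM, at/before 9:00 PM → Standard Registration not required.
(d) closes 6:00 PM, at/before 9:00 PM; seating 58 < 66; years in business 17 > 13 → Trade Authorization not required.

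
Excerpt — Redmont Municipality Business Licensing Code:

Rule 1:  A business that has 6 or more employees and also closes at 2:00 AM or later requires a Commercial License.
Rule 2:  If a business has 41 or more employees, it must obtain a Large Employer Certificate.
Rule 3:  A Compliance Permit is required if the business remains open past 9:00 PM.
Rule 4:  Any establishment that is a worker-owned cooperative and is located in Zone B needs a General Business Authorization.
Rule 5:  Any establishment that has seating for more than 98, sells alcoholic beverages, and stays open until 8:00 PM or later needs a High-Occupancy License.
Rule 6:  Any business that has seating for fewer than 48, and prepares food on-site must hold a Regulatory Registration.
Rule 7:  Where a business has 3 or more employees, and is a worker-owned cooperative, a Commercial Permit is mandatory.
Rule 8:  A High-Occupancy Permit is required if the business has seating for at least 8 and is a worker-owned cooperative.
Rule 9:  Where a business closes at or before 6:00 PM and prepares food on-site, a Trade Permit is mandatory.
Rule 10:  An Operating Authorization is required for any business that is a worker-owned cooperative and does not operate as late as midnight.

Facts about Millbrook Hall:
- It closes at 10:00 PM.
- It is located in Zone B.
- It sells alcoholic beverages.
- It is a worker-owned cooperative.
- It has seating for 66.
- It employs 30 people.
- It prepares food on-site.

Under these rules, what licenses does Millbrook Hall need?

Commercial Permit, Compliance Permit, General Business Authorization, High-Occupancy Permit, Operating Authorization

Rule 1: employees 30 ≥ 6; closes 10:00 PM, at/before 2:00 AM → Commercial License not required.
Rule 2: employees 30 < 41 → Large Employer Certificate not required.
Rule 3: closes 10:00 PM, after 9:00 PM → Compliance Permit required.
Rule 4: is a worker-owned cooperative; is located in Zone B → General Business Authorization required.
Rule 5: seating 66 ≤ 98; sells alcoholic beverages; closes 10:00 PM, after 8:00 PM → High-Occupancy License not required.
Rule 6: seating 66 ≥ 48; prepares food on-site → Regulatory Registration not required.
Rule 7: employees 30 ≥ 3; is a worker-owned cooperative → Commercial Permit required.
Rule 8: seating 66 ≥ 8; is a worker-owned cooperative → High-Occupancy Permit required.
Rule 9: closes 10:00 PM, after 6:00 PM; prepares food on-site → Trade Permit not required.
Rule 10: is a worker-owned cooperative; closes 10:00 PM, at/before midnight → Operating Authorization required.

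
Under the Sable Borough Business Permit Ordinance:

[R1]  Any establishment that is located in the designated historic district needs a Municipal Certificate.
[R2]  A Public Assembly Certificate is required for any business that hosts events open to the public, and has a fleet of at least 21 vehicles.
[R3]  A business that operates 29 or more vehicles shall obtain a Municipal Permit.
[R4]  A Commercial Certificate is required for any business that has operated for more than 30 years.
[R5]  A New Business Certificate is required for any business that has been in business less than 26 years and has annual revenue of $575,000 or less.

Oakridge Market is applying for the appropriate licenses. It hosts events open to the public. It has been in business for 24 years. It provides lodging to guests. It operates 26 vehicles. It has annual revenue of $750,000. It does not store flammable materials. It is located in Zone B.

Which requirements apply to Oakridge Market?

Public Assembly Certificate

[R1] is located in Zone B (not: is located in the designated historic district) → Municipal Certificate not required.
[R2] hosts events open to the public; vehicles 26 ≥ 21 → Public Assembly Certificate required.
[R3] vehicles 26 < 29 → Municipal Permit not required.
[R4] years in business 24 ≤ 30 → Commercial Certificate not required.
[R5] years in business 24 < 26; revenue $750,000 > $575,000 → New Business Certificate not required.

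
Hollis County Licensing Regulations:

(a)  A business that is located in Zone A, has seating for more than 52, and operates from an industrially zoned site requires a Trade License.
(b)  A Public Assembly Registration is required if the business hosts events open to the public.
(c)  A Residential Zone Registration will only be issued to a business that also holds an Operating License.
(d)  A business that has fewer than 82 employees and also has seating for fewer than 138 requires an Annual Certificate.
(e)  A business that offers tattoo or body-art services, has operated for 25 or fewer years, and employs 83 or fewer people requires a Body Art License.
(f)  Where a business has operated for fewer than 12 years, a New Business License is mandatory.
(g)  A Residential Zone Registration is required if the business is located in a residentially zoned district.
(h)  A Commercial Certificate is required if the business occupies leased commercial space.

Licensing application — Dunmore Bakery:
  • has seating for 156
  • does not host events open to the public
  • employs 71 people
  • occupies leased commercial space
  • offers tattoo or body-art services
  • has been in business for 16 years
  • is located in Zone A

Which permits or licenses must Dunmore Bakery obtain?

(a) is located in Zone A; seating 156 > 52; occupies leased commercial space (not: operates from an industrially zoned site) → Trade License not required.
(b) does not host events open to the public → Public Assembly Registration not required.
(c) Residential Zone Registration is not required → no effect.
(d) employees 71 < 82; seating 156 ≥ 138 → Annual Certificate not required.
(e) offers tattoo or body-art services; years in business 16 ≤ 25; employees 71 ≤ 83 → Body Art License required.
(f) years in business 16 ≥ 12 → New Business License not required.
(g) is located in Zone A (not: is located in a residentially zoned district) → Residential Zone Registration not required.
(h) occupies leased commercial space → Commercial Certificate required.

Body Art License, Commercial Certificate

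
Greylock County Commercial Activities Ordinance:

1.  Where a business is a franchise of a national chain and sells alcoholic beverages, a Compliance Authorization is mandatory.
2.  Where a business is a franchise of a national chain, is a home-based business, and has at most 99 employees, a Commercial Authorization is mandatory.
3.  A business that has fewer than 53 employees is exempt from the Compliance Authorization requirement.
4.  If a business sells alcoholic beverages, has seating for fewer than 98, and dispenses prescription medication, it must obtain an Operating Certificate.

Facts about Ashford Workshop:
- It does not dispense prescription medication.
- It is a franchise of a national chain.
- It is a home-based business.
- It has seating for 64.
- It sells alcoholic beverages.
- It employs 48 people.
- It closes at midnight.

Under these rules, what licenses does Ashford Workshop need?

Commercial Authorization

1. is a franchise of a national chain; sells alcoholic beverages → Compliance Authorization required.
2. is a franchise of a national chain; is a home-based business; employees 48 ≤ 99 → Commercial Authorization required.
3. employees 48 < 53 → exempt from Compliance Authorization.
4. sells alcoholic beverages; seating 64 < 98; does not dispense prescription medication → Operating Certificate not required.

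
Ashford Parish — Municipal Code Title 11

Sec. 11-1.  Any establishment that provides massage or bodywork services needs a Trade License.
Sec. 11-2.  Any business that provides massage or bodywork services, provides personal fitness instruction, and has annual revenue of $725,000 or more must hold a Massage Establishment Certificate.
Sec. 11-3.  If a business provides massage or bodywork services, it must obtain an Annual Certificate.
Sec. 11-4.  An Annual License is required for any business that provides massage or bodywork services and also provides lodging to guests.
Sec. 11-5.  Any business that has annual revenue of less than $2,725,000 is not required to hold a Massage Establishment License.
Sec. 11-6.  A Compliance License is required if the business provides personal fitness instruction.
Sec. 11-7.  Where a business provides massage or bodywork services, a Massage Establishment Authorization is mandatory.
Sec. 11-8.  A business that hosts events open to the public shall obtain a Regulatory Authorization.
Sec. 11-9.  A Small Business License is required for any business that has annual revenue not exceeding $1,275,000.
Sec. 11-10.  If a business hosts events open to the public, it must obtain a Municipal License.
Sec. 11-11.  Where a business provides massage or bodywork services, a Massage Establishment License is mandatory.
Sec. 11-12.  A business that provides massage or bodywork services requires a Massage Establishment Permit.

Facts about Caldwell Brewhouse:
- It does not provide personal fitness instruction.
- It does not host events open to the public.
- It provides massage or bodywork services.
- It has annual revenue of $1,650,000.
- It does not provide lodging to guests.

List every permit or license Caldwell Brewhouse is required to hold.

Sec. 11-1. provides massage or bodywork services → Trade License required.
Sec. 11-2. provides massage or bodywork services; does not provide personal fitness instruction; revenue $1,650,000 ≥ $725,000 → Massage Establishment Certificate not required.
Sec. 11-3. provides massage or bodywork services → Annual Certificate required.
Sec. 11-4. provides massage or bodywork services; does not provide lodging to guests → Annual License not required.
Sec. 11-5. revenue $1,650,000 < $2,725,000 → exempt from Massage Establishment License.
Sec. 11-6. does not provide personal fitness instruction → Compliance License not required.
Sec. 11-7. provides massage or bodywork services → Massage Establishment Authorization required.
Sec. 11-8. does not host events open to the public → Regulatory Authorization not required.
Sec. 11-9. revenue $1,650,000 > $1,275,000 → Small Business License not required.
Sec. 11-10. does not host events open to the public → Municipal License not required.
Sec. 11-11. provides massage or bodywork services → Massage Establishment License required.
Sec. 11-12. provides massage or bodywork services → Massage Establishment Permit required.

Annual Certificate, Massage Establishment Authorization, Massage Establishment Permit, Trade License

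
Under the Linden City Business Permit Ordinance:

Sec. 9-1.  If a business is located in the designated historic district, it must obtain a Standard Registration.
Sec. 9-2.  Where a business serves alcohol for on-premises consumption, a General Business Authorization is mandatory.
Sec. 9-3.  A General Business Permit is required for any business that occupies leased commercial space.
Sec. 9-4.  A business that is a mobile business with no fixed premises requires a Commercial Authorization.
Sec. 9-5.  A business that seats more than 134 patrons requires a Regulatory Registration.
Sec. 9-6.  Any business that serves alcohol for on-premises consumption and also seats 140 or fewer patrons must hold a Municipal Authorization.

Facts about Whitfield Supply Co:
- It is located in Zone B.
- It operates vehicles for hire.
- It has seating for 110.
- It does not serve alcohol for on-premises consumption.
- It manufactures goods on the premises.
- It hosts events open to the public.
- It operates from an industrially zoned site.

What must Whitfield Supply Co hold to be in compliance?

Sec. 9-1. is located in Zone B (not: is located in the designated historic district) → Standard Registration not required.
Sec. 9-2. does not serve alcohol for on-premises consumption → General Business Authorization not required.
Sec. 9-3. operates from an industrially zoned site (not: occupies leased commercial space) → General Business Permit not required.
Sec. 9-4. operates from an industrially zoned site (not: is a mobile business with no fixed premises) → Commercial Authorization not required.
Sec. 9-5. seating 110 ≤ 134 → Regulatory Registration not required.
Sec. 9-6. does not serve alcohol for on-premises consumption; seating 110 ≤ 140 → Municipal Authorization not required.

None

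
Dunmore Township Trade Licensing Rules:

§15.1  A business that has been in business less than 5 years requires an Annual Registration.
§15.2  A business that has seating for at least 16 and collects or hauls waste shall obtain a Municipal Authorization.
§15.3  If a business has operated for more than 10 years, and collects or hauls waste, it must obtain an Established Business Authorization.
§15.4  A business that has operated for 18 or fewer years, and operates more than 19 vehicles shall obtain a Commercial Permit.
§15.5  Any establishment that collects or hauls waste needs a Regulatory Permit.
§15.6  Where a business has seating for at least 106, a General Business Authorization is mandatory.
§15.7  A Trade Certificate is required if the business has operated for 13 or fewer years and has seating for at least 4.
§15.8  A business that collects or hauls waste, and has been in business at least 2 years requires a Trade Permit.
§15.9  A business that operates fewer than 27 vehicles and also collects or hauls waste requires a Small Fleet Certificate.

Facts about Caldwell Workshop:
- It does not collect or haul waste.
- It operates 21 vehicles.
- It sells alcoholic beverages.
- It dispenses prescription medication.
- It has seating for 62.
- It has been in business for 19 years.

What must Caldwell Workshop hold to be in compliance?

§15.1 years in business 19 ≥ 5 → Annual Registration not required.
§15.2 seating 62 ≥ 16; does not collect or haul waste → Municipal Authorization not required.
§15.3 years in business 19 > 10; does not collect or haul waste → Established Business Authorization not required.
§15.4 years in business 19 > 18; vehicles 21 > 19 → Commercial Permit not required.
§15.5 does not collect or haul waste → Regulatory Permit not required.
§15.6 seating 62 < 106 → General Business Authorization not required.
§15.7 years in business 19 > 13; seating 62 ≥ 4 → Trade Certificate not required.
§15.8 does not collect or haul waste; years in business 19 ≥ 2 → Trade Permit not required.
§15.9 vehicles 21 < 27; does not collect or haul waste → Small Fleet Certificate not required.

None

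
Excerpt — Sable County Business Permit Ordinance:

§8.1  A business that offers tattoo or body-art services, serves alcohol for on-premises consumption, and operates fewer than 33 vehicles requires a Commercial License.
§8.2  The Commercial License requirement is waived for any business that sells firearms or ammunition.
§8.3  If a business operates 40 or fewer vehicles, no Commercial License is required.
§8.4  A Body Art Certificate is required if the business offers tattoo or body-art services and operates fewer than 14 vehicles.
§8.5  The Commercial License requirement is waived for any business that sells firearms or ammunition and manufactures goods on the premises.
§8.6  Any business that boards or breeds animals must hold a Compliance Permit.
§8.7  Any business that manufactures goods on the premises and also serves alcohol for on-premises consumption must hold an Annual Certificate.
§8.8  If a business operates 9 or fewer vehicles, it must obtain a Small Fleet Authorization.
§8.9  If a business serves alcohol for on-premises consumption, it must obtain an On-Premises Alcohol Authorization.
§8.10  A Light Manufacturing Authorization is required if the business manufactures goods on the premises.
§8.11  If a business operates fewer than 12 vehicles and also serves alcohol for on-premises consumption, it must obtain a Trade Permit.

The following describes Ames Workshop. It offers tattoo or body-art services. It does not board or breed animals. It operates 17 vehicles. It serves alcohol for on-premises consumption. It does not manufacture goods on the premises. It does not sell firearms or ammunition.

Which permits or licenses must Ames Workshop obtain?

§8.1 offers tattoo or body-art services; serves alcohol for on-premises consumption; vehicles 17 < 33 → Commercial License required.
§8.2 does not sell firearms or ammunition → Commercial License exemption does not apply.
§8.3 vehicles 17 ≤ 40 → exempt from Commercial License.
§8.4 offers tattoo or body-art services; vehicles 17 ≥ 14 → Body Art Certificate not required.
§8.5 does not sell firearms or ammunition; does not manufacture goods on the premises → Commercial License exemption does not apply.
§8.6 does not board or breed animals → Compliance Permit not required.
§8.7 does not manufacture goods on the premises; serves alcohol for on-premises consumption → Annual Certificate not required.
§8.8 vehicles 17 > 9 → Small Fleet Authorization not required.
§8.9 serves alcohol for on-premises consumption → On-Premises Alcohol Authorization required.
§8.10 does not manufacture goods on the premises → Light Manufacturing Authorization not required.
§8.11 vehicles 17 ≥ 12; serves alcohol for on-premises consumption → Trade Permit not required.

On-Premises Alcohol Authorization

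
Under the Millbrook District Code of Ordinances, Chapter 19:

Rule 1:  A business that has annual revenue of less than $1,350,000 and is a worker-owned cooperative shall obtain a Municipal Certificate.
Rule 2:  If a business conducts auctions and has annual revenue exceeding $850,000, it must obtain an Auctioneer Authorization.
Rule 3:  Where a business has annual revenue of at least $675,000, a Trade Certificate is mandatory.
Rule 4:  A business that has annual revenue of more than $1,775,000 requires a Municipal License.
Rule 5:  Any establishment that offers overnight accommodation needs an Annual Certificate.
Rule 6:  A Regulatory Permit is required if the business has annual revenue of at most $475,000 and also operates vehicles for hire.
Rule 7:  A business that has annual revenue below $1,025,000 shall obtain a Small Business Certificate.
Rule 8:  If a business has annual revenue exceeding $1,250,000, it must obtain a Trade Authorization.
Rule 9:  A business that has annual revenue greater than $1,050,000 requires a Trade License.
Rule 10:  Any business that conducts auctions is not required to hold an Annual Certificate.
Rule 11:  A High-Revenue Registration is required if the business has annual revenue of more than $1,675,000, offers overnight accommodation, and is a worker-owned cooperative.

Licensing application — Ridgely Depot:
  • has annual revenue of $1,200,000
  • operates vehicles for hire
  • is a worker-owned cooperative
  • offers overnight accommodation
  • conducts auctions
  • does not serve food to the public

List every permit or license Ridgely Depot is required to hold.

Auctioneer Authorization, Municipal Certificate, Trade Certificate, Trade License

Rule 1: revenue $1,200,000 < $1,350,000; is a worker-owned cooperative → Municipal Certificate required.
Rule 2: conducts auctions; revenue $1,200,000 > $850,000 → Auctioneer Authorization required.
Rule 3: revenue $1,200,000 ≥ $675,000 → Trade Certificate required.
Rule 4: revenue $1,200,000 ≤ $1,775,000 → Municipal License not required.
Rule 5: offers overnight accommodation → Annual Certificate required.
Rule 6: revenue $1,200,000 > $475,000; operates vehicles for hire → Regulatory Permit not required.
Rule 7: revenue $1,200,000 ≥ $1,025,000 → Small Business Certificate not required.
Rule 8: revenue $1,200,000 ≤ $1,250,000 → Trade Authorization not required.
Rule 9: revenue $1,200,000 > $1,050,000 → Trade License required.
Rule 10: conducts auctions → exempt from Annual Certificate.
Rule 11: revenue $1,200,000 ≤ $1,675,000; offers overnight accommodation; is a worker-owned cooperative → High-Revenue Registration not required.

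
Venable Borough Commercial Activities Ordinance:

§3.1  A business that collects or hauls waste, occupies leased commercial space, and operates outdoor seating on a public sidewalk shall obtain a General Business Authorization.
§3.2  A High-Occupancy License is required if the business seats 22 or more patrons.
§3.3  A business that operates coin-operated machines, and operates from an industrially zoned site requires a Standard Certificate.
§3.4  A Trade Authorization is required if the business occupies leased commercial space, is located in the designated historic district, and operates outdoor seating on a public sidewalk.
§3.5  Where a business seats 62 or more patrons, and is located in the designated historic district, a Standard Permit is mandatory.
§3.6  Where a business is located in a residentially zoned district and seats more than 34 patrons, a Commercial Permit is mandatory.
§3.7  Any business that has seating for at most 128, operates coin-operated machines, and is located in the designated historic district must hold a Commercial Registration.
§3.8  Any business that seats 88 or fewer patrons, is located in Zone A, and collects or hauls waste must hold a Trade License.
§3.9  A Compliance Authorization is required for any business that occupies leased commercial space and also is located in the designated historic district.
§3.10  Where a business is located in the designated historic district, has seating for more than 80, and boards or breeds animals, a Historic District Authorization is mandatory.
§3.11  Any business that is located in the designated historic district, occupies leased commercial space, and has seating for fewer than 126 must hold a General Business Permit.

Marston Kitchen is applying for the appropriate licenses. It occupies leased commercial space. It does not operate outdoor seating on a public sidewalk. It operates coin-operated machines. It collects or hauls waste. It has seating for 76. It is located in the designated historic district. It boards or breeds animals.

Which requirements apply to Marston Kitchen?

Commercial Registration, Compliance Authorization, General Business Permit, High-Occupancy License, Standard Permit

§3.1 collects or hauls waste; occupies leased commercial space; does not operate outdoor seating on a public sidewalk → General Business Authorization not required.
§3.2 seating 76 ≥ 22 → High-Occupancy License required.
§3.3 operates coin-operated machines; occupies leased commercial space (not: operates from an industrially zoned site) → Standard Certificate not required.
§3.4 occupies leased commercial space; is located in the designated historic district; does not operate outdoor seating on a public sidewalk → Trade Authorization not required.
§3.5 seating 76 ≥ 62; is located in the designated historic district → Standard Permit required.
§3.6 is located in the designated historic district (not: is located in a residentially zoned district); seating 76 > 34 → Commercial Permit not required.
§3.7 seating 76 ≤ 128; operates coin-operated machines; is located in the designated historic district → Commercial Registration required.
§3.8 seating 76 ≤ 88; is located in the designated historic district (not: is located in Zone A); collects or hauls waste → Trade License not required.
§3.9 occupies leased commercial space; is located in the designated historic district → Compliance Authorization required.
§3.10 is located in the designated historic district; seating 76 ≤ 80; boards or breeds animals → Historic District Authorization not required.
§3.11 is located in the designated historic district; occupies leased commercial space; seating 76 < 126 → General Business Permit required.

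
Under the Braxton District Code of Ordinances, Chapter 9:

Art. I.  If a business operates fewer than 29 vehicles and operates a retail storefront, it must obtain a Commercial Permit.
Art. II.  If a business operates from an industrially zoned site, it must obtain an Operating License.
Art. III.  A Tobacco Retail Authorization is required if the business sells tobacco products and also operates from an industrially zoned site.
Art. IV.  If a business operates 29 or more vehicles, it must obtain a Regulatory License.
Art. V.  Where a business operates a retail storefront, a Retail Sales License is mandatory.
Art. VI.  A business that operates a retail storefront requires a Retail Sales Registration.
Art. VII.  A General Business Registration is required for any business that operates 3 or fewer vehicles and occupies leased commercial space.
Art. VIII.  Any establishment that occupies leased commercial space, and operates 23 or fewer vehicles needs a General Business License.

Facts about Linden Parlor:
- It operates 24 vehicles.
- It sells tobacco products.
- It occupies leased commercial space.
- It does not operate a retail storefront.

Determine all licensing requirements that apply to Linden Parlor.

None

Art. I. vehicles 24 < 29; does not operate a retail storefront → Commercial Permit not required.
Art. II. occupies leased commercial space (not: operates from an industrially zoned site) → Operating License not required.
Art. III. sells tobacco products; occupies leased commercial space (not: operates from an industrially zoned site) → Tobacco Retail Authorization not required.
Art. IV. vehicles 24 < 29 → Regulatory License not required.
Art. V. does not operate a retail storefront → Retail Sales License not required.
Art. VI. does not operate a retail storefront → Retail Sales Registration not required.
Art. VII. vehicles 24 > 3; occupies leased commercial space → General Business Registration not required.
Art. VIII. occupies leased commercial space; vehicles 24 > 23 → General Business License not required.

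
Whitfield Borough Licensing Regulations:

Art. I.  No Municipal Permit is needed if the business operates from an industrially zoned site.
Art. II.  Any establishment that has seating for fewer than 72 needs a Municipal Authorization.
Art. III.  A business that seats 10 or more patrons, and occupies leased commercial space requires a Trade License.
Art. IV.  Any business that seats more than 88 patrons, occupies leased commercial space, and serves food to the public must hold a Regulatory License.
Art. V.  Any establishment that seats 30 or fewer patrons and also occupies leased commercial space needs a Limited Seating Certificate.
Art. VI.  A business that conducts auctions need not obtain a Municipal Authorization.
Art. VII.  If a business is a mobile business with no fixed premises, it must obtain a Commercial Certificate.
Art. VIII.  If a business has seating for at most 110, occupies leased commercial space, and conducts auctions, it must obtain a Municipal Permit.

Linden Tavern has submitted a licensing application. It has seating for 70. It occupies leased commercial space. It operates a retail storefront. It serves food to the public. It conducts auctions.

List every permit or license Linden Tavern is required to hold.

Municipal Permit, Trade License

Art. I. occupies leased commercial space (not: operates from an industrially zoned site) → Municipal Permit exemption does not apply.
Art. II. seating 70 < 72 → Municipal Authorization required.
Art. III. seating 70 ≥ 10; occupies leased commercial space → Trade License required.
Art. IV. seating 70 ≤ 88; occupies leased commercial space; serves food to the public → Regulatory License not required.
Art. V. seating 70 > 30; occupies leased commercial space → Limited Seating Certificate not required.
Art. VI. conducts auctions → exempt from Municipal Authorization.
Art. VII. occupies leased commercial space (not: is a mobile business with no fixed premises) → Commercial Certificate not required.
Art. VIII. seating 70 ≤ 110; occupies leased commercial space; conducts auctions → Municipal Permit required.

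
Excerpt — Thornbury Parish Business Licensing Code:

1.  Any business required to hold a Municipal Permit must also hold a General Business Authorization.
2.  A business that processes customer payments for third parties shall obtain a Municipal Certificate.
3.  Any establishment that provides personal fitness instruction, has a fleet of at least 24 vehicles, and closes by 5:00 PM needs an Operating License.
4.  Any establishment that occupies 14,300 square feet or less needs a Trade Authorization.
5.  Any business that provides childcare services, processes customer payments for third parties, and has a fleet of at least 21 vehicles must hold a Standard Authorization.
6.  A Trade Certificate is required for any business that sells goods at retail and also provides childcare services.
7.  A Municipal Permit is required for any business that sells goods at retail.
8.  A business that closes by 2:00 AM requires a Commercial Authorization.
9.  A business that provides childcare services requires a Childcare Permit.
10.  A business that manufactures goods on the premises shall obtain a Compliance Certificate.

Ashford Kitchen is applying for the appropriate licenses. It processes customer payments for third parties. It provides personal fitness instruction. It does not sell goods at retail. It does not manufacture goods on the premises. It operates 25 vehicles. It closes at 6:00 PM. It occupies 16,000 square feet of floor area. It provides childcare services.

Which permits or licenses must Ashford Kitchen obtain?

Childcare Permit, Commercial Authorization, Municipal Certificate, Standard Authorization

1. Municipal Permit is not required → no effect.
2. processes customer payments for third parties → Municipal Certificate required.
3. provides personal fitness instruction; vehicles 25 ≥ 24; closes 6:00 PM, after 5:00 PM → Operating License not required.
4. floor area 16,000 square feet > 14,300 square feet → Trade Authorization not required.
5. provides childcare services; processes customer payments for third parties; vehicles 25 ≥ 21 → Standard Authorization required.
6. does not sell goods at retail; provides childcare services → Trade Certificate not required.
7. does not sell goods at retail → Municipal Permit not required.
8. closes 6:00 PM, at/before 2:00 AM → Commercial Authorization required.
9. provides childcare services → Childcare Permit required.
10. does not manufacture goods on the premises → Compliance Certificate not required.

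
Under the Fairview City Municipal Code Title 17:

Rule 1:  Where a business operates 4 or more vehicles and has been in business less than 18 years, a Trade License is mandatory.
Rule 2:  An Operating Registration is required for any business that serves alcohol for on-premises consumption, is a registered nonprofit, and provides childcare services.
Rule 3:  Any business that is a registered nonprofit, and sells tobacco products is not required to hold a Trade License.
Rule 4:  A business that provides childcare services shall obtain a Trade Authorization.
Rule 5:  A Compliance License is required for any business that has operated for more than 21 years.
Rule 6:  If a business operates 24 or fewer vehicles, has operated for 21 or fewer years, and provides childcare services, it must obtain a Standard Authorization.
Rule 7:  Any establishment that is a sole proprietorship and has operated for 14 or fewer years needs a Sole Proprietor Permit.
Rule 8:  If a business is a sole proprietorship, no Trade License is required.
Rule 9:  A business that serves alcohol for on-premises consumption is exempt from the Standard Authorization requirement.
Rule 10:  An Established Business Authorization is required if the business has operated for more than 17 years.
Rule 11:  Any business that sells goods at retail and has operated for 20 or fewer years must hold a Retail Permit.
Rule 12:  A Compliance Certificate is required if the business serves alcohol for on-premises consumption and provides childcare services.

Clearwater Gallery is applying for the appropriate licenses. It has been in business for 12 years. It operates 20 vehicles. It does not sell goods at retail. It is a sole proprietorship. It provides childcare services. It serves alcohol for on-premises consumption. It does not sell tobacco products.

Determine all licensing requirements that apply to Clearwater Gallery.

Rule 1: vehicles 20 ≥ 4; years in business 12 < 18 → Trade License required.
Rule 2: serves alcohol for on-premises consumption; is a sole proprietorship (not: is a registered nonprofit); provides childcare services → Operating Registration not required.
Rule 3: is a sole proprietorship (not: is a registered nonprofit); does not sell tobacco products → Trade License exemption does not apply.
Rule 4: provides childcare services → Trade Authorization required.
Rule 5: years in business 12 ≤ 21 → Compliance License not required.
Rule 6: vehicles 20 ≤ 24; years in business 12 ≤ 21; provides childcare services → Standard Authorization required.
Rule 7: is a sole proprietorship; years in business 12 ≤ 14 → Sole Proprietor Permit required.
Rule 8: is a sole proprietorship → exempt from Trade License.
Rule 9: serves alcohol for on-premises consumption → exempt from Standard Authorization.
Rule 10: years in business 12 ≤ 17 → Established Business Authorization not required.
Rule 11: does not sell goods at retail; years in business 12 ≤ 20 → Retail Permit not required.
Rule 12: serves alcohol for on-premises consumption; provides childcare services → Compliance Certificate required.

Compliance Certificate, Sole Proprietor Permit, Trade Authorization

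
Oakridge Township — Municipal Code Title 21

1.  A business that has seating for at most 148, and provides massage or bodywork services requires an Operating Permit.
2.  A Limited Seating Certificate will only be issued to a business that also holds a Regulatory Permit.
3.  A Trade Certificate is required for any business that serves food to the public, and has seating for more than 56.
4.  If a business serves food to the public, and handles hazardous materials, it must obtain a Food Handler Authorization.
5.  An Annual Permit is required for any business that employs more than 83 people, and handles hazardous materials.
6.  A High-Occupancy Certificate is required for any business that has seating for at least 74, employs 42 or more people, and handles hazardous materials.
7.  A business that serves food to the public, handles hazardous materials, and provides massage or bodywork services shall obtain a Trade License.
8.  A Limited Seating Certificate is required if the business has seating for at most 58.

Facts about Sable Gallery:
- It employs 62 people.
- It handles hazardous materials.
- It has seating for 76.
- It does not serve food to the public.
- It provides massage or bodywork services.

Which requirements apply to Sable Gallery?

1. seating 76 ≤ 148; provides massage or bodywork services → Operating Permit required.
2. Limited Seating Certificate is not required → no effect.
3. does not serve food to the public; seating 76 > 56 → Trade Certificate not required.
4. does not serve food to the public; handles hazardous materials → Food Handler Authorization not required.
5. employees 62 ≤ 83; handles hazardous materials → Annual Permit not required.
6. seating 76 ≥ 74; employees 62 ≥ 42; handles hazardous materials → High-Occupancy Certificate required.
7. does not serve food to the public; handles hazardous materials; provides massage or bodywork services → Trade License not required.
8. seating 76 > 58 → Limited Seating Certificate not required.

High-Occupancy Certificate, Operating Permit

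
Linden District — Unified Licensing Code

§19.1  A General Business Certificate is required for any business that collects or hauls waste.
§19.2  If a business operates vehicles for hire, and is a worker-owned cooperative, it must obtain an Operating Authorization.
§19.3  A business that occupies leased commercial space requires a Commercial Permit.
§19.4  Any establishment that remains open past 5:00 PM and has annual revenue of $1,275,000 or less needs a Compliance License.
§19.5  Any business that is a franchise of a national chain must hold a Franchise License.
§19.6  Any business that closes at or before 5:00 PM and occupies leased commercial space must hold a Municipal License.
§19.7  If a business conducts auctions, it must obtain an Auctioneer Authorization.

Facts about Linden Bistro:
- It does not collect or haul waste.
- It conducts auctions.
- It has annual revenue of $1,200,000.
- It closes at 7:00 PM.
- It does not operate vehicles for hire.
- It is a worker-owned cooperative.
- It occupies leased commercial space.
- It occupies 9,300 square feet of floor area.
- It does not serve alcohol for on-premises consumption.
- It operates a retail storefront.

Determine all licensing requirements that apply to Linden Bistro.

Auctioneer Authorization, Commercial Permit, Compliance License

§19.1 does not collect or haul waste → General Business Certificate not required.
§19.2 does not operate vehicles for hire; is a worker-owned cooperative → Operating Authorization not required.
§19.3 occupies leased commercial space → Commercial Permit required.
§19.4 closes 7:00 PM, after 5:00 PM; revenue $1,200,000 ≤ $1,275,000 → Compliance License required.
§19.5 is a worker-owned cooperative (not: is a franchise of a national chain) → Franchise License not required.
§19.6 closes 7:00 PM, after 5:00 PM; occupies leased commercial space → Municipal License not required.
§19.7 conducts auctions → Auctioneer Authorization required.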